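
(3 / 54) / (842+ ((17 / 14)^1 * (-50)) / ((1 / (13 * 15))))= -7 / 1385658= -0.00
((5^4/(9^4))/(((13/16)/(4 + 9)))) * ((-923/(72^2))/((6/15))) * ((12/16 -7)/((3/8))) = 72109375/6377292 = 11.31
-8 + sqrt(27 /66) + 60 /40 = -13 /2 + 3 *sqrt(22) /22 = -5.86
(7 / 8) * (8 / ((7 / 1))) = 1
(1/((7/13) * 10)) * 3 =0.56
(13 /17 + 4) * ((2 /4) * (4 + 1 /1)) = 405 /34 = 11.91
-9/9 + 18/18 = 0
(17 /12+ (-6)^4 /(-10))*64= -123056 /15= -8203.73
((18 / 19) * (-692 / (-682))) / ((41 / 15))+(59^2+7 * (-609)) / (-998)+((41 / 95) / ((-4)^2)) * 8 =1790851569 / 1325538610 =1.35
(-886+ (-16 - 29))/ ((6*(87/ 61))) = -56791/ 522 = -108.80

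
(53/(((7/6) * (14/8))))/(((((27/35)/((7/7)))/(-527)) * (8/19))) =-2653445/63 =-42118.17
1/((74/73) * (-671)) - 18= -18.00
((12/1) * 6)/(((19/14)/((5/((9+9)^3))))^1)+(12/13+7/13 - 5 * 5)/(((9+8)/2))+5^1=45541/20007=2.28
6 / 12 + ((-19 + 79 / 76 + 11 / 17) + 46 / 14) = -13.53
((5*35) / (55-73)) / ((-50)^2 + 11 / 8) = -700 / 180099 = -0.00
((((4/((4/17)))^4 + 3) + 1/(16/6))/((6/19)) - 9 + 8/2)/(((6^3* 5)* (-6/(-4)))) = 2539093/15552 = 163.26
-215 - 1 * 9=-224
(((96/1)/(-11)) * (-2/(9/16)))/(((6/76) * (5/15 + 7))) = 19456/363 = 53.60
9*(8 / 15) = 24 / 5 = 4.80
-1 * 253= -253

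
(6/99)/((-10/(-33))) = 1/5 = 0.20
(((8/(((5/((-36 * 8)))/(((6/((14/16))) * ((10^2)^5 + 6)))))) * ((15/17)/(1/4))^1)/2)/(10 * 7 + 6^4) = -3317760001990656/81277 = -40820404320.91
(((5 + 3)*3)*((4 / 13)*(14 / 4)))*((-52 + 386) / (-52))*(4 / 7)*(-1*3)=48096 / 169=284.59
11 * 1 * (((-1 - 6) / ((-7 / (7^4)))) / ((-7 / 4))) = -15092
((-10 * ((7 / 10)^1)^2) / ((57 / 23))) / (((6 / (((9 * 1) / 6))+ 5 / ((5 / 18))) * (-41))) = 1127 / 514140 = 0.00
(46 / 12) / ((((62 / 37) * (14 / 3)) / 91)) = 11063 / 248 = 44.61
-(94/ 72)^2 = -2209/ 1296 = -1.70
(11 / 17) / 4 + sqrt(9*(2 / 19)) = 11 / 68 + 3*sqrt(38) / 19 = 1.14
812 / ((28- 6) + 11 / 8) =6496 / 187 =34.74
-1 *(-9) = 9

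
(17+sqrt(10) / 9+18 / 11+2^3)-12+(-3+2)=sqrt(10) / 9+150 / 11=13.99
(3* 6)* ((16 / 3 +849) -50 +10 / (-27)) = 43414 / 3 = 14471.33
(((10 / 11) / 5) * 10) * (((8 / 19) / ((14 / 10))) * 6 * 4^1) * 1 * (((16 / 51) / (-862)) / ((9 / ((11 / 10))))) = -0.00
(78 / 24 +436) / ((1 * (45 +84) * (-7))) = -251 / 516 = -0.49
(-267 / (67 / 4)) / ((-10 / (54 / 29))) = 2.97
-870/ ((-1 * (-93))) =-290/ 31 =-9.35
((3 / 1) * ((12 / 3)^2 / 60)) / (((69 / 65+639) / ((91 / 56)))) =169 / 83208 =0.00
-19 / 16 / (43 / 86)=-19 / 8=-2.38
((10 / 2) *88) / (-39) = -440 / 39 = -11.28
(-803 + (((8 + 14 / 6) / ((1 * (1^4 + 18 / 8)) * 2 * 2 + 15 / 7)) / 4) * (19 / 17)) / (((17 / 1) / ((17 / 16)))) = -17359949 / 345984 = -50.18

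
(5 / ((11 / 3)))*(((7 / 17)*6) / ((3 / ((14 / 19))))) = 2940 / 3553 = 0.83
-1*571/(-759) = 571/759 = 0.75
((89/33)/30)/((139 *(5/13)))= 0.00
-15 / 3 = -5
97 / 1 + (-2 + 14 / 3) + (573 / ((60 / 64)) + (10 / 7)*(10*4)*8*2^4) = 8025.15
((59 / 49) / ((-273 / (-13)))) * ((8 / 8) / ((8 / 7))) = 59 / 1176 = 0.05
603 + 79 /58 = 35053 /58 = 604.36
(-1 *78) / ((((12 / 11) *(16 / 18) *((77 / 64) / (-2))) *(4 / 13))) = 3042 / 7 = 434.57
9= 9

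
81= 81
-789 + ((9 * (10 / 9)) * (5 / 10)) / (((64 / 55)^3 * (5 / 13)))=-204668741 / 262144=-780.75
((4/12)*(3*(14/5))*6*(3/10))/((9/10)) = 28/5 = 5.60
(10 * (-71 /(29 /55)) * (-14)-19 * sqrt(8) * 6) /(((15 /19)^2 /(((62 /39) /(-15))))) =-489449576 /152685 + 1701032 * sqrt(2) /43875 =-3150.79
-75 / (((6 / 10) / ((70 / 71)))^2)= -3062500 / 15123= -202.51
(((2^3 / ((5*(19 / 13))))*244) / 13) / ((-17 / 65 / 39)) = -989664 / 323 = -3063.98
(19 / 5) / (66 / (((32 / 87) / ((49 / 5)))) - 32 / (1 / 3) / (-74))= 11248 / 5208963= 0.00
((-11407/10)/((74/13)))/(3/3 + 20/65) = -113399/740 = -153.24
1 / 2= 0.50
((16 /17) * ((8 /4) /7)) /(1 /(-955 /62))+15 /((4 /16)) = 206060 /3689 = 55.86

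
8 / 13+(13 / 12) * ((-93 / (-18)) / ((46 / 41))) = 241295 / 43056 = 5.60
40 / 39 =1.03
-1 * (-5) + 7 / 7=6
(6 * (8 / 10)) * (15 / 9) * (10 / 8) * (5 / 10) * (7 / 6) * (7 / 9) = 245 / 54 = 4.54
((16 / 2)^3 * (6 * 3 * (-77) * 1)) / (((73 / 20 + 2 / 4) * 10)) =-1419264 / 83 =-17099.57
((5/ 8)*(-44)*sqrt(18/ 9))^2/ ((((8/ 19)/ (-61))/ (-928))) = 203346550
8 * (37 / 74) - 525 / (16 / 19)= -9911 / 16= -619.44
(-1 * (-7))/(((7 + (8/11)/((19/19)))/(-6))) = -462/85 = -5.44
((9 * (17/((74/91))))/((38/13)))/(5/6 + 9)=6.55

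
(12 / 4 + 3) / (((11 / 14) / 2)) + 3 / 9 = 515 / 33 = 15.61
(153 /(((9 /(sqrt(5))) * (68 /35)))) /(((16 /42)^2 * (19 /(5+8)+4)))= 200655 * sqrt(5) /18176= 24.69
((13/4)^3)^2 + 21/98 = 33793807/28672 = 1178.63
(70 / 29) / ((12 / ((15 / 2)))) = 175 / 116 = 1.51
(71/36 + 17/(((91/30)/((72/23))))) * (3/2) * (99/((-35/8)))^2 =38433589128/2563925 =14990.14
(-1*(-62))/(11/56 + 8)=7.56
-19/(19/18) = -18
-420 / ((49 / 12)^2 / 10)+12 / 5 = -427884 / 1715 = -249.50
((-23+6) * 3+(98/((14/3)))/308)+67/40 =-49.26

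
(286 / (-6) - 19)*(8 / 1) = -1600 / 3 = -533.33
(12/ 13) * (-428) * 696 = -3574656/ 13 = -274973.54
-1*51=-51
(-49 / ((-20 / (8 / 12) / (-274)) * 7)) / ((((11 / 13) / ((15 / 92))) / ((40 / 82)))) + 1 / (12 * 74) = -55343107 / 9211224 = -6.01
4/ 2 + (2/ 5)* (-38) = -13.20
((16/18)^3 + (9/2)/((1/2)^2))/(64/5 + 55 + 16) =68170/305451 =0.22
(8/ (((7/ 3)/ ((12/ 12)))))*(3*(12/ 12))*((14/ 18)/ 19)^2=56/ 3249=0.02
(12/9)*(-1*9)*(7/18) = -4.67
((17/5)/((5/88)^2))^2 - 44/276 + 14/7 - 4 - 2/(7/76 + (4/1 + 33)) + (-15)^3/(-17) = 57318983249616298/51666984375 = 1109392.85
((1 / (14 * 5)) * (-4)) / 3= -2 / 105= -0.02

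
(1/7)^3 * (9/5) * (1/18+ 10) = 0.05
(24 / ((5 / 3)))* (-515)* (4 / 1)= -29664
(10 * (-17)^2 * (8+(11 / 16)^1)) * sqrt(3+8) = 200855 * sqrt(11) / 8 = 83270.08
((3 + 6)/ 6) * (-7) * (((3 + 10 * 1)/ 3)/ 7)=-13/ 2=-6.50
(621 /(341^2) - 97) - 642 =-85931038 /116281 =-738.99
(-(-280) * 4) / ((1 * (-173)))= -6.47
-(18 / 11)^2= -324 / 121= -2.68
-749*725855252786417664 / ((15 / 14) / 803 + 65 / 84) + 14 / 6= -110013992984103401279105621 / 156855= -701373835606792268522.56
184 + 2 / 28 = 2577 / 14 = 184.07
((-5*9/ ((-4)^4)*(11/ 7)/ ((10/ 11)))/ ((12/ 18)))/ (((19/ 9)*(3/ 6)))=-29403/ 68096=-0.43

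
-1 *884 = -884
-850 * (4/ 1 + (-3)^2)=-11050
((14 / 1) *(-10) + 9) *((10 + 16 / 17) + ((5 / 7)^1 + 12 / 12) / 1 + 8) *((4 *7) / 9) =-1287992 / 153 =-8418.25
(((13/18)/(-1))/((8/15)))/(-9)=65/432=0.15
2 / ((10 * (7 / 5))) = 1 / 7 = 0.14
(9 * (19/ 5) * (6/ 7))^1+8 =1306/ 35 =37.31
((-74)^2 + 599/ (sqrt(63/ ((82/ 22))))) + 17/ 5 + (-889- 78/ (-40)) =599 *sqrt(3157)/ 231 + 91847/ 20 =4738.05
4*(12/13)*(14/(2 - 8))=-112/13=-8.62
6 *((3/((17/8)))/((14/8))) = 576/119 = 4.84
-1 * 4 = -4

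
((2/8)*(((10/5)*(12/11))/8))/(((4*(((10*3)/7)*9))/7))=49/15840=0.00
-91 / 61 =-1.49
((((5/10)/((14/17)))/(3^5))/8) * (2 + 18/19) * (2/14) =17/129276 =0.00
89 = 89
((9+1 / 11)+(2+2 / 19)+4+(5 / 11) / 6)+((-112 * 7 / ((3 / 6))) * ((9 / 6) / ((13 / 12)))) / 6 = -513623 / 1482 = -346.57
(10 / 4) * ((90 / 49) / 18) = 25 / 98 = 0.26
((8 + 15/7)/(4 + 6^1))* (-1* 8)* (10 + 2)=-3408/35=-97.37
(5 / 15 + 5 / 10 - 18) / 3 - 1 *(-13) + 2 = 167 / 18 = 9.28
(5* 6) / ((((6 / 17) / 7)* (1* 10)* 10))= 119 / 20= 5.95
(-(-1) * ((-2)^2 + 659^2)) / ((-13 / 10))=-4342850 / 13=-334065.38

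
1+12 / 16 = 7 / 4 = 1.75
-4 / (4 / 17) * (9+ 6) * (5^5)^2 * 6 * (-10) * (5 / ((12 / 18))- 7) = 74707031250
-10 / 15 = -2 / 3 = -0.67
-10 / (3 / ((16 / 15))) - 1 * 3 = -59 / 9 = -6.56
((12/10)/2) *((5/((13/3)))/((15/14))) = 42/65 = 0.65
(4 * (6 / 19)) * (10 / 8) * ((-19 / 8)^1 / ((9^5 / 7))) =-0.00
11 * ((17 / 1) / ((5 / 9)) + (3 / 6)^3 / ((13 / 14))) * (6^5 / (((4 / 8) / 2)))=683518176 / 65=10515664.25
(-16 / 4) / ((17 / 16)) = -64 / 17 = -3.76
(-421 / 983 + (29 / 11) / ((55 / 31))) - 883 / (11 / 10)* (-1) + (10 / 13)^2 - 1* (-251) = 106072567663 / 100506835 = 1055.38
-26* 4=-104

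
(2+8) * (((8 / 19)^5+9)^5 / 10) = 59484.41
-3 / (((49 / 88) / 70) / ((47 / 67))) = -124080 / 469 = -264.56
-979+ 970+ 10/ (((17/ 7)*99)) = -15077/ 1683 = -8.96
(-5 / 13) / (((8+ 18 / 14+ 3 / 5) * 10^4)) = -7 / 1799200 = -0.00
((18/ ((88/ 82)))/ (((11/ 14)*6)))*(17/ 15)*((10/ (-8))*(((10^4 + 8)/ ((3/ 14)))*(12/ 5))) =-341803224/ 605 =-564964.01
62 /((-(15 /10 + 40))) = -124 /83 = -1.49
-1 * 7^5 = -16807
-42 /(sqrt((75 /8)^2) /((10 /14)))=-16 /5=-3.20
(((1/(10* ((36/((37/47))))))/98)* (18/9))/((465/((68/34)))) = 37/192761100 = 0.00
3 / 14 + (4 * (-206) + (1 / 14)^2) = -161461 / 196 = -823.78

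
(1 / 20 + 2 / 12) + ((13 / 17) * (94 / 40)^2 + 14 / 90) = 281233 / 61200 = 4.60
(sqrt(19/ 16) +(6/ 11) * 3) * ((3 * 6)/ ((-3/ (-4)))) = 6 * sqrt(19) +432/ 11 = 65.43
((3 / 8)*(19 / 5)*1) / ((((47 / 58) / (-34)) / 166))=-2332383 / 235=-9925.03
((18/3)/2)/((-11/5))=-15/11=-1.36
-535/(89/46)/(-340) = 2461/3026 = 0.81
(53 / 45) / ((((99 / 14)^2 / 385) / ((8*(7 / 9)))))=4072096 / 72171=56.42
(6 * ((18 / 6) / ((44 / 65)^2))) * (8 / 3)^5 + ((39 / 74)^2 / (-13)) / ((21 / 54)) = 331675689449 / 62615322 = 5297.04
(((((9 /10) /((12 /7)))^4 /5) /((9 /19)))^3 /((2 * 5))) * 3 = 207628069549798233 /20971520000000000000000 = 0.00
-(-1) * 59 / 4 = 59 / 4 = 14.75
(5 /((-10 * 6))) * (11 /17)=-11 /204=-0.05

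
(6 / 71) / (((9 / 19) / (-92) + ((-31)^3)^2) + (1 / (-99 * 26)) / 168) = 1133836704 / 11907696939956959145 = 0.00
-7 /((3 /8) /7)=-392 /3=-130.67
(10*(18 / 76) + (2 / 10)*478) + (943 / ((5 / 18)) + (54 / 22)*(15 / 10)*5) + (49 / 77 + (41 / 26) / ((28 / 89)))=2675460729 / 760760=3516.83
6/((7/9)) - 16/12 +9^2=1835/21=87.38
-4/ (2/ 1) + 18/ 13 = -8/ 13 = -0.62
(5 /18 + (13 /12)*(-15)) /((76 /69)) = -14.50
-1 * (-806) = 806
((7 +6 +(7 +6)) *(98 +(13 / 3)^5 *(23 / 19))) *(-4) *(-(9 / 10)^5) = 5681275119 / 47500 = 119605.79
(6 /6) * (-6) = -6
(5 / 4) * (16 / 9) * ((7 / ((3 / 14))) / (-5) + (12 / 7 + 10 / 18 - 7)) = -14192 / 567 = -25.03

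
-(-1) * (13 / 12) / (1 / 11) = 143 / 12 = 11.92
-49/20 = -2.45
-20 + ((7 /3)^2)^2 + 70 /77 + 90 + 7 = 95828 /891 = 107.55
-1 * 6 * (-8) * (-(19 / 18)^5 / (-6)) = 2476099 / 236196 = 10.48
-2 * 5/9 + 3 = 17/9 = 1.89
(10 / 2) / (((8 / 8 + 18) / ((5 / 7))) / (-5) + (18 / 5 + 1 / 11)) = -1375 / 448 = -3.07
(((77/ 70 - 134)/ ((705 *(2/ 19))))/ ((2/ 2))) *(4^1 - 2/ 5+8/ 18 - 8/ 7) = -3846569/ 740250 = -5.20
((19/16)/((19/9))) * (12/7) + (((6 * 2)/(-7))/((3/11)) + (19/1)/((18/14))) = 2383/252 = 9.46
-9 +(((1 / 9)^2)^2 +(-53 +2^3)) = -354293 / 6561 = -54.00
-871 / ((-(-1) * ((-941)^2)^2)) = -871 / 784076601361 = -0.00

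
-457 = -457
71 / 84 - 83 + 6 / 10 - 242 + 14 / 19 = -2576087 / 7980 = -322.82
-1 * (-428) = 428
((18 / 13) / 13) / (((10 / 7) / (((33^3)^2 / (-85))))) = -81362482047 / 71825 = -1132787.78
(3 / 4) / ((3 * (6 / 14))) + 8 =103 / 12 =8.58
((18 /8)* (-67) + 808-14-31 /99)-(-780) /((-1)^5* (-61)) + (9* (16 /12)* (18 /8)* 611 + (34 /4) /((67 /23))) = 17155.64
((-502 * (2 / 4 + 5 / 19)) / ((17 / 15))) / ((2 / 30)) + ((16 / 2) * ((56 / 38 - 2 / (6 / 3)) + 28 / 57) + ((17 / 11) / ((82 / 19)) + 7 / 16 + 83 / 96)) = -23592646041 / 4661536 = -5061.13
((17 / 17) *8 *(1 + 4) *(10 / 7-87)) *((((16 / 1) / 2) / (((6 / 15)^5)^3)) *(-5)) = 457000732421875 / 3584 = 127511365073.07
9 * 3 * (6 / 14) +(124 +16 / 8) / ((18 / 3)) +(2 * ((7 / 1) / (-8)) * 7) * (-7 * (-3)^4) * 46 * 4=8946354 / 7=1278050.57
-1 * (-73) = 73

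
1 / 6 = 0.17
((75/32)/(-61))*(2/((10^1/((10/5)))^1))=-15/976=-0.02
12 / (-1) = -12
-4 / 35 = -0.11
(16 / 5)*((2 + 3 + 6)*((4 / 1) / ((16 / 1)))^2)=11 / 5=2.20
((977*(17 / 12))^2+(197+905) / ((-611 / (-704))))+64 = 168667123619 / 87984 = 1917020.41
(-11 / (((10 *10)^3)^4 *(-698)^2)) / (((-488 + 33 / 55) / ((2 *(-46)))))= -253 / 59365807400000000000000000000000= -0.00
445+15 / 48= 7125 / 16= 445.31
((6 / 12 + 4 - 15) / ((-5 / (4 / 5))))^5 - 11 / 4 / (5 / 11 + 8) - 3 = 36537060179 / 3632812500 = 10.06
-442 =-442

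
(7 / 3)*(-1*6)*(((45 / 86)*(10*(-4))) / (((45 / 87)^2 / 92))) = 4332832 / 43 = 100763.53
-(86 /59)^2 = -7396 /3481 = -2.12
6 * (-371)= -2226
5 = 5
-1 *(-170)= 170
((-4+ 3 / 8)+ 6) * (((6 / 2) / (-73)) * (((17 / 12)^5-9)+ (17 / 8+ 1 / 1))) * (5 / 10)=798589 / 96878592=0.01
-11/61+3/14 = 0.03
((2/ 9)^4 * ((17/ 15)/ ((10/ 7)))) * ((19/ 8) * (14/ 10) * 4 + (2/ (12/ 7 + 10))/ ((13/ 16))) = 0.03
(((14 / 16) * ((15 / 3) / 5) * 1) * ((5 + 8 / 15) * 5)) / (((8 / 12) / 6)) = 1743 / 8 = 217.88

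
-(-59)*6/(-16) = -177/8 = -22.12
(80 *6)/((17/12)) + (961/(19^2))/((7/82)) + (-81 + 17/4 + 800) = 187861003/171836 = 1093.26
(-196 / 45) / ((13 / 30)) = -392 / 39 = -10.05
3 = 3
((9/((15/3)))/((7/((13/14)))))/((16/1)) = 117/7840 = 0.01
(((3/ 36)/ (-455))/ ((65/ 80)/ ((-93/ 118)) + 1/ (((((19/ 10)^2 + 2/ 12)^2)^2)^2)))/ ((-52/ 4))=-168356918620927554961222142/ 12319106591685065096545926128005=-0.00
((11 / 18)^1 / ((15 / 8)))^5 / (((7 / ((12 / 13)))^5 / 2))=337748426752 / 1151514816750309375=0.00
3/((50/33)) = 99/50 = 1.98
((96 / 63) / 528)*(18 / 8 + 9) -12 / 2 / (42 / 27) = -589 / 154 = -3.82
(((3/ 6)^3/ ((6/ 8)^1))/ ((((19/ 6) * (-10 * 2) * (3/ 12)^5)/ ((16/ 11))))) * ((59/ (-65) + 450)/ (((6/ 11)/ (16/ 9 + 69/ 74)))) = -567940096/ 64935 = -8746.29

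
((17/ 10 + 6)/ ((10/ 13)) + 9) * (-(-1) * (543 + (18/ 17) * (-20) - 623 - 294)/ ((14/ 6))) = -19156377/ 5950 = -3219.56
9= 9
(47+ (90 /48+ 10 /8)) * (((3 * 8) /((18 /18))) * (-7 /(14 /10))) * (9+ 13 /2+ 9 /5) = -208119 /2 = -104059.50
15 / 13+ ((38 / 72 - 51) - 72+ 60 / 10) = -53969 / 468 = -115.32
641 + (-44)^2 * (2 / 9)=9641 / 9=1071.22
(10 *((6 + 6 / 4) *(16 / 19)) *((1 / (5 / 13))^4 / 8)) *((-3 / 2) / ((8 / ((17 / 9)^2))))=-8254129 / 34200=-241.35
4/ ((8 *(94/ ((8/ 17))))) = 2/ 799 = 0.00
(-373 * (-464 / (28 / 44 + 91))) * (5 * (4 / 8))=594935 / 126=4721.71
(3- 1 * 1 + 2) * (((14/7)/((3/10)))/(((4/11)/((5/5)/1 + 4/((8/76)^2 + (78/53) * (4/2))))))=1829575/10599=172.62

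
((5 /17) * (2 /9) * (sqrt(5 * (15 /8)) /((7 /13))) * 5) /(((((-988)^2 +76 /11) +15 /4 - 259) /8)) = 286000 * sqrt(6) /45988107039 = 0.00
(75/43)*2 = 150/43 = 3.49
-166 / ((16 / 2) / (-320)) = 6640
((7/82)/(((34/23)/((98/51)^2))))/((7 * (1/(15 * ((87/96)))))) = 8007335/19337568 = 0.41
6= 6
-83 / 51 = -1.63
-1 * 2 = -2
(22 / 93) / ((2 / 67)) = 737 / 93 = 7.92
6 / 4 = 3 / 2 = 1.50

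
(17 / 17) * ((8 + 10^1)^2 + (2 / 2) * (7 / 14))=649 / 2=324.50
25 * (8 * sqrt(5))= 447.21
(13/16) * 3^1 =2.44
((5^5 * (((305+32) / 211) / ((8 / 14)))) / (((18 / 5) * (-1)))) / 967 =-2.51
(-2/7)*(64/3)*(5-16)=1408/21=67.05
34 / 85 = 2 / 5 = 0.40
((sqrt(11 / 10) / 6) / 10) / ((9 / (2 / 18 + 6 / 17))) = 71 *sqrt(110) / 826200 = 0.00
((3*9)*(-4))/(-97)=108/97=1.11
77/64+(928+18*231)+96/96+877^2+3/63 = 1040547985/1344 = 774217.25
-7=-7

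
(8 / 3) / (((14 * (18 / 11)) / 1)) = 22 / 189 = 0.12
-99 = -99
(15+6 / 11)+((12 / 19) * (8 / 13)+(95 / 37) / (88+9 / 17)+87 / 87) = 513290961 / 30259229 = 16.96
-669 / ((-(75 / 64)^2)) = 913408 / 1875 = 487.15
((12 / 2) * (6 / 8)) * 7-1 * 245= -427 / 2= -213.50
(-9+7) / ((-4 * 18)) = 1 / 36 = 0.03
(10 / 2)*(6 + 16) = 110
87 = 87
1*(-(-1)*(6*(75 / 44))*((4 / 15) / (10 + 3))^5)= 512 / 13784252625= 0.00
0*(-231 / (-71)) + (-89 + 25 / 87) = -7718 / 87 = -88.71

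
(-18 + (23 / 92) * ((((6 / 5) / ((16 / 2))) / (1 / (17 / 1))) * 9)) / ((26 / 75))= -35.37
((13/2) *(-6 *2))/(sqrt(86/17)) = -39 *sqrt(1462)/43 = -34.68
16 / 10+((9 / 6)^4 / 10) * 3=499 / 160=3.12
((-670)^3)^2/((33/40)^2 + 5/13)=1881534349115200000000/22157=84918280864521370.22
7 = 7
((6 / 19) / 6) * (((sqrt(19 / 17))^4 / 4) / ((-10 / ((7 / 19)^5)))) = -16807 / 1506510760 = -0.00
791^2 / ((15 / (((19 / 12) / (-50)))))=-11887939 / 9000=-1320.88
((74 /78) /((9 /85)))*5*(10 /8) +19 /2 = 91963 /1404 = 65.50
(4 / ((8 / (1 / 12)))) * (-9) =-3 / 8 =-0.38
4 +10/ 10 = 5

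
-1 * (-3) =3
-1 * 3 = -3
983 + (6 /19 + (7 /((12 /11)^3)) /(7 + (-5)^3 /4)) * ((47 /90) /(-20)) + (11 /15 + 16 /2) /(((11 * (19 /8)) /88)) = 1450909093873 /1433116800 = 1012.42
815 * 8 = 6520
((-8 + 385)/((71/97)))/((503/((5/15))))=36569/107139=0.34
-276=-276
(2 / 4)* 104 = 52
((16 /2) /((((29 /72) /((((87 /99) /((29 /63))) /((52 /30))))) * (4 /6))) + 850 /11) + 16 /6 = 1402766 /12441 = 112.75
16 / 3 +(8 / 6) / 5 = 28 / 5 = 5.60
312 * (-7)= -2184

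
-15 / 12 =-5 / 4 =-1.25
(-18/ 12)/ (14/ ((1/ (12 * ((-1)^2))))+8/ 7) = -21/ 2368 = -0.01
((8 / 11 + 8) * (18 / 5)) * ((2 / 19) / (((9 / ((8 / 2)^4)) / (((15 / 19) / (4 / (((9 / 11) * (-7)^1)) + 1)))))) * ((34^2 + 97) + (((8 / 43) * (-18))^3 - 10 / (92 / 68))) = 41044218315964416 / 137970643789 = 297485.15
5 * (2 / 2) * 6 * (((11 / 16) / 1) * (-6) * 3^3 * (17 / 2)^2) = -3862485 / 16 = -241405.31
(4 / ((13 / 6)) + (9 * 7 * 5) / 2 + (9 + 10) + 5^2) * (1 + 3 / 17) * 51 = 12200.77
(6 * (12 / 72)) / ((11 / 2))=2 / 11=0.18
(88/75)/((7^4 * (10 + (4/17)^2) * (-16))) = -3179/1046595900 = -0.00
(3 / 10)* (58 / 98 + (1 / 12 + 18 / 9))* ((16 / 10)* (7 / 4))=1573 / 700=2.25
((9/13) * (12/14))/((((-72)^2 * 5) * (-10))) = -1/436800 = -0.00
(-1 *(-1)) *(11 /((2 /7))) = 77 /2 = 38.50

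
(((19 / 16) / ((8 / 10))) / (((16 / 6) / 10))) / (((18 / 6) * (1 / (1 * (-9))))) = -4275 / 256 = -16.70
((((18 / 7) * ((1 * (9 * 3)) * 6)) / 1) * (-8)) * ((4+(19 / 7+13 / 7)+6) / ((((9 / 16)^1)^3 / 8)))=-106954752 / 49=-2182750.04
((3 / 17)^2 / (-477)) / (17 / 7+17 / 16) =-112 / 5988947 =-0.00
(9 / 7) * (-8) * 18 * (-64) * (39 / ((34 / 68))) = 6469632 / 7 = 924233.14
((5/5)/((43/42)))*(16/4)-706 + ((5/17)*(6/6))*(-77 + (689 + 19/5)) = -380833/731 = -520.98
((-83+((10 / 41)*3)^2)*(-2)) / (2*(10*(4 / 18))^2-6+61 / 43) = 965647818 / 31002683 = 31.15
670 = 670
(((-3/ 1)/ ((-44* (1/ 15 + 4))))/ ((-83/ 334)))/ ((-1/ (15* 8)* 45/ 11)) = 10020/ 5063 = 1.98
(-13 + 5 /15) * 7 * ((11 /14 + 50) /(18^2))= -1501 /108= -13.90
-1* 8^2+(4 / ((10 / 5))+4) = -58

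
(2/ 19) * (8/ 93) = 16/ 1767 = 0.01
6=6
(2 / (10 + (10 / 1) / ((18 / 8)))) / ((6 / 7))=21 / 130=0.16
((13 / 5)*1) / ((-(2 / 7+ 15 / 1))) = -91 / 535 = -0.17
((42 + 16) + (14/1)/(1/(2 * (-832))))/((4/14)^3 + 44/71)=-31439723/870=-36137.61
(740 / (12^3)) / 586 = 185 / 253152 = 0.00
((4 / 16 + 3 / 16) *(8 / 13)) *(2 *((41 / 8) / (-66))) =-287 / 6864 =-0.04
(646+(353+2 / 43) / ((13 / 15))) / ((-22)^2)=2.18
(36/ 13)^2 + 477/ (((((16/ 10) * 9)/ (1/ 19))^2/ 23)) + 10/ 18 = 98052737/ 11713728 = 8.37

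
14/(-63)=-2/9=-0.22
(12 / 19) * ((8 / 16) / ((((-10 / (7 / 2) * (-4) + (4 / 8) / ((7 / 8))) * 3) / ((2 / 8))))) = 1 / 456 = 0.00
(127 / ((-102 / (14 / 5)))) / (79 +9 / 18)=-0.04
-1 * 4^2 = -16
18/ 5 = 3.60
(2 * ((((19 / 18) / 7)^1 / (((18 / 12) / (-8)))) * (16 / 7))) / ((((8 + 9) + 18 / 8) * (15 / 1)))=-19456 / 1528065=-0.01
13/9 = 1.44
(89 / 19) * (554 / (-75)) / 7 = -49306 / 9975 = -4.94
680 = 680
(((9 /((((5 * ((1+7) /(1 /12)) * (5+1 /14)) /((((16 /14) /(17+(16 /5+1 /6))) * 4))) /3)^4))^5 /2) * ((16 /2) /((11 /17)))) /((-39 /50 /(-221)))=4361582100431663133561874022400 /6128918755168710032416790503256488552335334958124357084778125305512982247242327279633511819611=0.00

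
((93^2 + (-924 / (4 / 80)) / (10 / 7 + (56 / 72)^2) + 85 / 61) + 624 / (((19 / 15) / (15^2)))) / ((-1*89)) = -147536864878 / 118933103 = -1240.50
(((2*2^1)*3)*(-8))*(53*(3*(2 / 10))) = -15264 / 5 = -3052.80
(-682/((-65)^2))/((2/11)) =-3751/4225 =-0.89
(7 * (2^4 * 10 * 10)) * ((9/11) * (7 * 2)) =1411200/11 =128290.91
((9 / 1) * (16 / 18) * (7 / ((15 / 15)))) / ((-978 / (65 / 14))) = -130 / 489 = -0.27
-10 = -10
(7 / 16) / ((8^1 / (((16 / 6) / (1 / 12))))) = 7 / 4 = 1.75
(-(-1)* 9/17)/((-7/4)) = -36/119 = -0.30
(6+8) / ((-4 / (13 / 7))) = -13 / 2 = -6.50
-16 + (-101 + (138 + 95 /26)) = 641 /26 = 24.65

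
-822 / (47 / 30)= -24660 / 47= -524.68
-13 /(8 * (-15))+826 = 99133 /120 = 826.11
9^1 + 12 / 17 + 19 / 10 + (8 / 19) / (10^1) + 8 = 63463 / 3230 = 19.65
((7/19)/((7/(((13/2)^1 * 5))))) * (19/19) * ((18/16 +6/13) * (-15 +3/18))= -24475/608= -40.25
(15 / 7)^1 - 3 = -6 / 7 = -0.86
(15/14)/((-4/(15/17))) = -225/952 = -0.24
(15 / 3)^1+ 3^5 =248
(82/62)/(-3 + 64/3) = 123/1705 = 0.07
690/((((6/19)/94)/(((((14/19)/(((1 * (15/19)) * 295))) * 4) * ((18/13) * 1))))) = 13802208/3835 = 3599.01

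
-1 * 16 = -16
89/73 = 1.22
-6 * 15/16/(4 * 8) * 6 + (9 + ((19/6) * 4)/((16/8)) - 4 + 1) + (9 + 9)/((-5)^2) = 115187/9600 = 12.00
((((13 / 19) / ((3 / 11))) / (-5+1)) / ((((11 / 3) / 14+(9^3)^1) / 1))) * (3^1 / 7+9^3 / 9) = -2145 / 30629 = -0.07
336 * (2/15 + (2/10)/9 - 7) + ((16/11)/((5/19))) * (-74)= -446944/165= -2708.75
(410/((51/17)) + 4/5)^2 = 4251844/225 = 18897.08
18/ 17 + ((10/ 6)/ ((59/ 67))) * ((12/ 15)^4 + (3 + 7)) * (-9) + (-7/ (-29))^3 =-538911264403/ 3057770875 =-176.24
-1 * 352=-352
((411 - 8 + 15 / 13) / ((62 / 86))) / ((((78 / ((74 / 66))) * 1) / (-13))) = -4179557 / 39897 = -104.76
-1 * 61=-61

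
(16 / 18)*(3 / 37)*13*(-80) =-8320 / 111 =-74.95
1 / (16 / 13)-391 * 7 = -43779 / 16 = -2736.19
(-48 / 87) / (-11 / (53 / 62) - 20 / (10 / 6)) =424 / 19111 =0.02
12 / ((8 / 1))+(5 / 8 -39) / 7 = -3.98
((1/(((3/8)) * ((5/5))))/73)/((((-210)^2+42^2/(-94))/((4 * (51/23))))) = 0.00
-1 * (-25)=25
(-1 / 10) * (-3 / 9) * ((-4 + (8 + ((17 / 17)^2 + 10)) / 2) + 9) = 0.48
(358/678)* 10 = 1790/339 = 5.28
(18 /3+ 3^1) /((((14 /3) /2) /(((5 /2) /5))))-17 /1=-211 /14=-15.07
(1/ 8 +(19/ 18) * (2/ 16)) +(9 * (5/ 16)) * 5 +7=1535/ 72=21.32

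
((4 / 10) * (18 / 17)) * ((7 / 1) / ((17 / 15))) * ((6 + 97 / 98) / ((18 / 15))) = 15.24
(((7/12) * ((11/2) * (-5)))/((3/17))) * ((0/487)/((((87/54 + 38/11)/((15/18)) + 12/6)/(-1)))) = 0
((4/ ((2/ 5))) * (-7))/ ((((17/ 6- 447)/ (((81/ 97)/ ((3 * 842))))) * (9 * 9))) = 14/ 21766121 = 0.00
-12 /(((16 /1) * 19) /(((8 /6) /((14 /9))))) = -9 /266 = -0.03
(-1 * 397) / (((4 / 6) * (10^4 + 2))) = -397 / 6668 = -0.06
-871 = -871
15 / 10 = 3 / 2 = 1.50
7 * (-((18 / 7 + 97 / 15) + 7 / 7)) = -1054 / 15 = -70.27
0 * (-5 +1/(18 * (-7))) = 0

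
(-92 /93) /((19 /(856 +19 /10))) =-394634 /8835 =-44.67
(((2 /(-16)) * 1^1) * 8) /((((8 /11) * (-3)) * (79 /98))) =539 /948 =0.57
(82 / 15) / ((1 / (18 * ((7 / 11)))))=3444 / 55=62.62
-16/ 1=-16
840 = 840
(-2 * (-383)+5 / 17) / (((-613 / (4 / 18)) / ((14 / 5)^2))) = -5106584 / 2344725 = -2.18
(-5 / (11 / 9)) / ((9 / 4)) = -20 / 11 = -1.82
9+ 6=15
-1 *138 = -138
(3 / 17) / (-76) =-0.00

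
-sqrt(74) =-8.60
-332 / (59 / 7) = -2324 / 59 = -39.39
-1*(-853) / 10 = 853 / 10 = 85.30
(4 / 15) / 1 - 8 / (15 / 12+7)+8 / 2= 544 / 165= 3.30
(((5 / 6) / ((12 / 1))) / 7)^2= 25 / 254016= 0.00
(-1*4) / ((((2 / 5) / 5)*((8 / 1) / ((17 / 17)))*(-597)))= 25 / 2388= 0.01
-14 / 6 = -7 / 3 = -2.33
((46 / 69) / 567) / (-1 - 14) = -2 / 25515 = -0.00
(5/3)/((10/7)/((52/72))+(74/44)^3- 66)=-968968/34455495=-0.03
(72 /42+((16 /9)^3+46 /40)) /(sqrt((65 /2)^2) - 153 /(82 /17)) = 35496529 /3265920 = 10.87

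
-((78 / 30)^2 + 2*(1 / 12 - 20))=4961 / 150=33.07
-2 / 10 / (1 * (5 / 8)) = -8 / 25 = -0.32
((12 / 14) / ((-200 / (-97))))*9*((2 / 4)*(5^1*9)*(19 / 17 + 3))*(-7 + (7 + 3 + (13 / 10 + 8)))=2899233 / 680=4263.58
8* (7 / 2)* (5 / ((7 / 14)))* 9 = 2520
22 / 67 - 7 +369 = 24276 / 67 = 362.33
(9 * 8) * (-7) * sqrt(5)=-504 * sqrt(5)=-1126.98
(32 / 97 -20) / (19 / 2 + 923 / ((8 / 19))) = -0.01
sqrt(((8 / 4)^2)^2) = 4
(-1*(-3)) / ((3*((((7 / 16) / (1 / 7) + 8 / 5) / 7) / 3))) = 1680 / 373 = 4.50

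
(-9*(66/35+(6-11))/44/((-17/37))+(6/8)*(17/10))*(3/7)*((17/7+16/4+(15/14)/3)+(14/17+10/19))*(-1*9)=1159184601/331480688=3.50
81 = 81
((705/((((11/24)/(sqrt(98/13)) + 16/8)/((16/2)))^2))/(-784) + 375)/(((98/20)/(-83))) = -15034771849973250/2463433838089 - 2847367987200 *sqrt(26)/351919119727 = -6144.43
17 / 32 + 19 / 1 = 625 / 32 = 19.53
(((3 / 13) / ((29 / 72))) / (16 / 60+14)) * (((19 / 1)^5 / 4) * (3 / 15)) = 200564019 / 40339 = 4971.96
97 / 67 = 1.45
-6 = -6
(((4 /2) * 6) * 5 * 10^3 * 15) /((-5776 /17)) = -956250 /361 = -2648.89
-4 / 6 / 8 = -1 / 12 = -0.08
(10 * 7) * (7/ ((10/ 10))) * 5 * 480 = 1176000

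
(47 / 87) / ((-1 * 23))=-47 / 2001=-0.02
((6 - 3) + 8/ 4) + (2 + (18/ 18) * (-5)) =2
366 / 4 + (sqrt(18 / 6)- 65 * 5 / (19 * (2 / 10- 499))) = sqrt(3) + 2168722 / 23693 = 93.27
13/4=3.25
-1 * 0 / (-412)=0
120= 120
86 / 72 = 43 / 36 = 1.19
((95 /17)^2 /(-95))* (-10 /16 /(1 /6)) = 1425 /1156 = 1.23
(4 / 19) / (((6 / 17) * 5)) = 34 / 285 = 0.12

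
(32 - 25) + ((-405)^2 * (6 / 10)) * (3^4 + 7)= 8660527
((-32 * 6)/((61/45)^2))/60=-6480/3721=-1.74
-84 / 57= -1.47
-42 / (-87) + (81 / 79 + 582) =1336817 / 2291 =583.51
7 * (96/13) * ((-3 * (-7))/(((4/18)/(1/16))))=3969/13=305.31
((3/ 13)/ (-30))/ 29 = -0.00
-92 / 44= -23 / 11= -2.09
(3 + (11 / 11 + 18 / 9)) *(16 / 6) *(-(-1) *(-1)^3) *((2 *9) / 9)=-32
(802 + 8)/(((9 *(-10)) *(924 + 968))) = -9/1892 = -0.00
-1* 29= -29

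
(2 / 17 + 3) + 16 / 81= 4565 / 1377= 3.32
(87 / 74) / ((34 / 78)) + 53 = 70067 / 1258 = 55.70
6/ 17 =0.35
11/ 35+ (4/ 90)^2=4483/ 14175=0.32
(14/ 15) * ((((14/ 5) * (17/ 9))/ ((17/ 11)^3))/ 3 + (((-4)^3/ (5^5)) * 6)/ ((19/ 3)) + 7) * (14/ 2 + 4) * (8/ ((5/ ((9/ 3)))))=4257067053008/ 11582578125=367.54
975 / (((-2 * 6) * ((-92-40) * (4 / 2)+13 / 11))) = 3575 / 11564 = 0.31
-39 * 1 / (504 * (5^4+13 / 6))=-13 / 105364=-0.00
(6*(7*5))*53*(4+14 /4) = 83475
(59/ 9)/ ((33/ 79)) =4661/ 297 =15.69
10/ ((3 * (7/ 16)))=160/ 21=7.62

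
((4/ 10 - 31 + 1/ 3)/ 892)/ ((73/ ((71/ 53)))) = -16117/ 25883610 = -0.00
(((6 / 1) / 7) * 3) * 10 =25.71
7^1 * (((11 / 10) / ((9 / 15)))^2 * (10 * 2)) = 4235 / 9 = 470.56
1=1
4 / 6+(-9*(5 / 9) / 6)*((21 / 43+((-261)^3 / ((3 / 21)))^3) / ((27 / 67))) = 4628291439843801061220530604 / 1161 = 3986469801760379897692102.00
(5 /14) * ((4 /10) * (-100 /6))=-50 /21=-2.38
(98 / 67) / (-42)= -7 / 201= -0.03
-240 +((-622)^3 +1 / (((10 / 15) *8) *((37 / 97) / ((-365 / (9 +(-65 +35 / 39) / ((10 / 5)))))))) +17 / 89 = -11398375971237255 / 47366512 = -240642080.03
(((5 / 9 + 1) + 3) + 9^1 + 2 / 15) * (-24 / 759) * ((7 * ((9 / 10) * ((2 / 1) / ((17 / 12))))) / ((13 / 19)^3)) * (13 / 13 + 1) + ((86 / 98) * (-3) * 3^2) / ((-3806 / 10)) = -48012771111297 / 2002542266725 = -23.98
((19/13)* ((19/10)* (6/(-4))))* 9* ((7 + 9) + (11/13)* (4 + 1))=-2563461/3380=-758.42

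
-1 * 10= -10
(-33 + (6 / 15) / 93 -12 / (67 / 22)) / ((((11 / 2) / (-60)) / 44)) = 36823712 / 2077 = 17729.28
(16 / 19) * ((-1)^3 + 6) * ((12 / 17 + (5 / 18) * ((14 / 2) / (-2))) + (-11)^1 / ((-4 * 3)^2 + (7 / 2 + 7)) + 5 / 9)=30540 / 33269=0.92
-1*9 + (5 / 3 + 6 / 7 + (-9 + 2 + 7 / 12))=-12.89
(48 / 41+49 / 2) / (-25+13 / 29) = -1.05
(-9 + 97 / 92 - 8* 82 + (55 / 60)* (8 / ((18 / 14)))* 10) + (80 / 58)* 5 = -43222469 / 72036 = -600.01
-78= -78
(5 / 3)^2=25 / 9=2.78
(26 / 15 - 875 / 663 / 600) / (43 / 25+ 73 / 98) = 33743605 / 48046284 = 0.70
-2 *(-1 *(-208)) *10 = -4160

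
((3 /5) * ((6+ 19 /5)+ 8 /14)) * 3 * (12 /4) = 9801 /175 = 56.01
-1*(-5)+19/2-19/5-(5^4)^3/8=-1220702697/40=-30517567.42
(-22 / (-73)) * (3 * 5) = 330 / 73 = 4.52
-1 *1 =-1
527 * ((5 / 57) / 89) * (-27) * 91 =-2158065 / 1691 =-1276.21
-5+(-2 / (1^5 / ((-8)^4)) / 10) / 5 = -168.84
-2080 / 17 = -122.35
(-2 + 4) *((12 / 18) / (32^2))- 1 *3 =-2303 / 768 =-3.00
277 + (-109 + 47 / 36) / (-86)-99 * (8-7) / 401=345142565 / 1241496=278.01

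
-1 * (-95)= 95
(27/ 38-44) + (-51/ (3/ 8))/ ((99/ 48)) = -136973/ 1254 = -109.23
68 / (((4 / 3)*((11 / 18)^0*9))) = 17 / 3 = 5.67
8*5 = 40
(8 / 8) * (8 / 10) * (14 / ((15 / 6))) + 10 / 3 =586 / 75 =7.81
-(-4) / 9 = 0.44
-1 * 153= -153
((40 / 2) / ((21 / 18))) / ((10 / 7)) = 12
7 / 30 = 0.23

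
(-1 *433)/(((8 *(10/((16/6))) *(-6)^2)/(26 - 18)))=-433/135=-3.21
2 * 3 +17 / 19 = 131 / 19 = 6.89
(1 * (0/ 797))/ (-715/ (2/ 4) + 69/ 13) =0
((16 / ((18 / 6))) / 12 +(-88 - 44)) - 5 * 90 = -5234 / 9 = -581.56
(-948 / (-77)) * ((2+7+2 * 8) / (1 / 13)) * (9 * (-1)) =-2772900 / 77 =-36011.69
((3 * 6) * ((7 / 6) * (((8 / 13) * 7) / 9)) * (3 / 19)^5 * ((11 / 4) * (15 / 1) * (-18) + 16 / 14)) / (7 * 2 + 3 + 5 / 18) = -423712296 / 10010868257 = -0.04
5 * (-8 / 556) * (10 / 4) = -25 / 139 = -0.18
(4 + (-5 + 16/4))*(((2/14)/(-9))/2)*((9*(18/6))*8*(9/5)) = -9.26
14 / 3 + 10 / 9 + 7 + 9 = 196 / 9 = 21.78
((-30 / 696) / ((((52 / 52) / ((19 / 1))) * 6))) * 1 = -95 / 696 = -0.14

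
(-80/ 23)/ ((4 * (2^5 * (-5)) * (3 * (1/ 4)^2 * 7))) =0.00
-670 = -670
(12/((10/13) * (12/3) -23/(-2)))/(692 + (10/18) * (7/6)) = 16848/14175737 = 0.00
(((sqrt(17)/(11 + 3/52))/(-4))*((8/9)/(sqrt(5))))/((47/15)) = -104*sqrt(85)/81075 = -0.01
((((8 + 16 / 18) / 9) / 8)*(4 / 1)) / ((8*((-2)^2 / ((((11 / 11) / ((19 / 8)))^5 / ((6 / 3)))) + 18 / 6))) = 20480 / 201559347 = 0.00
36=36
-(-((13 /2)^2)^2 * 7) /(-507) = -1183 /48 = -24.65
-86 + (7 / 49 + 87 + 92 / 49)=148 / 49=3.02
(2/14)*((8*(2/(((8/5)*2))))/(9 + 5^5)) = 5/21938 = 0.00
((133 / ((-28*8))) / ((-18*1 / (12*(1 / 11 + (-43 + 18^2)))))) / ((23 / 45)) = 220305 / 1012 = 217.69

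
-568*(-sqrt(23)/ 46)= 284*sqrt(23)/ 23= 59.22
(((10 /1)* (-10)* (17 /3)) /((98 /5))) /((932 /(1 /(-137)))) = 2125 /9384774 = 0.00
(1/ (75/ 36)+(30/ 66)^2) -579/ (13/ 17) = -29748074/ 39325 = -756.47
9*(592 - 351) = 2169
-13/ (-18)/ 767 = 0.00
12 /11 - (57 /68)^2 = 19749 /50864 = 0.39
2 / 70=1 / 35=0.03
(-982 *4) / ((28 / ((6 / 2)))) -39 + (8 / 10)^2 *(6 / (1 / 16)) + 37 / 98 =-975197 / 2450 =-398.04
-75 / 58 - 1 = -133 / 58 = -2.29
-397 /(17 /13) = -5161 /17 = -303.59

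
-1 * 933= -933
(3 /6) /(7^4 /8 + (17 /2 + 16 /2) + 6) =4 /2581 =0.00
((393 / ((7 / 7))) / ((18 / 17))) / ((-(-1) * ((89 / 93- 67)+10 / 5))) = -69037 / 11912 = -5.80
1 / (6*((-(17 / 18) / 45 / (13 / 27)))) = -65 / 17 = -3.82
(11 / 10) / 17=11 / 170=0.06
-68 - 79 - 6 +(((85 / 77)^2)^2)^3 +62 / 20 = -63693975323061690696827329 / 434398885219635836479210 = -146.63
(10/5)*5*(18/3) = 60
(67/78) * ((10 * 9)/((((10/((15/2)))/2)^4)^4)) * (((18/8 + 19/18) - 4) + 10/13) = 168240934575/44302336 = 3797.56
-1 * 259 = -259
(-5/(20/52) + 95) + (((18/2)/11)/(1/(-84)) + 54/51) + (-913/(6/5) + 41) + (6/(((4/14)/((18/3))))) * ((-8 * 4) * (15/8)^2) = -16695923/1122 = -14880.50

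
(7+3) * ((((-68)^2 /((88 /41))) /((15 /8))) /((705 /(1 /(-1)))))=-379168 /23265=-16.30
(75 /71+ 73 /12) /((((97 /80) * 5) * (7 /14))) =48664 /20661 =2.36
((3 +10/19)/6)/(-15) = -67/1710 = -0.04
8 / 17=0.47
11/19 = 0.58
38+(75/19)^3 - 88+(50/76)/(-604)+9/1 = 169903423/8285672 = 20.51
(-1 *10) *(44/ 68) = -110/ 17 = -6.47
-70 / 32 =-35 / 16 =-2.19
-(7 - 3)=-4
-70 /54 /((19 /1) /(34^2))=-40460 /513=-78.87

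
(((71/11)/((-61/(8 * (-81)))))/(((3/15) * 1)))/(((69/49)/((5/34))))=35.80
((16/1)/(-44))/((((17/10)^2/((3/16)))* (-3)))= 25/3179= 0.01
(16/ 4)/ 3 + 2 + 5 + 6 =43/ 3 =14.33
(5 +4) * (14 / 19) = 126 / 19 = 6.63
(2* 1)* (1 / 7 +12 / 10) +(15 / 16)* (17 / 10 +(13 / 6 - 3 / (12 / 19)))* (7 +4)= -14389 / 2240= -6.42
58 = 58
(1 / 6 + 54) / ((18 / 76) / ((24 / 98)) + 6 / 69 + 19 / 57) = 568100 / 14551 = 39.04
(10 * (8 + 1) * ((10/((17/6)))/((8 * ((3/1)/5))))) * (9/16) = 10125/272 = 37.22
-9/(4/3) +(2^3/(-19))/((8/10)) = -553/76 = -7.28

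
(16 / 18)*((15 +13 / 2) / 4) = 43 / 9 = 4.78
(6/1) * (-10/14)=-30/7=-4.29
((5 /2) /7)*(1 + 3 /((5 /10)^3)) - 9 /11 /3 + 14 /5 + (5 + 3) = 14981 /770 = 19.46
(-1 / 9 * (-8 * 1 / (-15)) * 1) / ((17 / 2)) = -16 / 2295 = -0.01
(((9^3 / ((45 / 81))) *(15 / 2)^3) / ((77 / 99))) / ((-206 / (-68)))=677587275 / 2884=234947.04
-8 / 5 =-1.60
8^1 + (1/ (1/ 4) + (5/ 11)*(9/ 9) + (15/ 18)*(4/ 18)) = 12.64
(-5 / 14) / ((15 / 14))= -1 / 3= -0.33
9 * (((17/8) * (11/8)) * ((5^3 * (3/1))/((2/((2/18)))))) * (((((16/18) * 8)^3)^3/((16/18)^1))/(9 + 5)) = 205608674394112000/100442349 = 2047031719.60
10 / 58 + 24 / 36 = 0.84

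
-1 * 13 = -13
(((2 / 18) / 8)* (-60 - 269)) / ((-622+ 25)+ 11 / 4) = 0.01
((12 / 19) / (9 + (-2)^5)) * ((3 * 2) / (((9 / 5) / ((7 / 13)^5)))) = -672280 / 162255041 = -0.00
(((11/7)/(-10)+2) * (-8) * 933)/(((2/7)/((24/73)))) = -5777136/365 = -15827.77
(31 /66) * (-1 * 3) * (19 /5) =-589 /110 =-5.35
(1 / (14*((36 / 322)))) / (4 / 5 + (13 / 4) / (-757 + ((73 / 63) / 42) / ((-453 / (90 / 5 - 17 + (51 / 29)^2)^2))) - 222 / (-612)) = 0.55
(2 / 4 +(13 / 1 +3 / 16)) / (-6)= -73 / 32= -2.28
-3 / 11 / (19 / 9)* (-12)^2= -3888 / 209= -18.60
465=465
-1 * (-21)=21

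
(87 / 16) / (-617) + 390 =3849993 / 9872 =389.99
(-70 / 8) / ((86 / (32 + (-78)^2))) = -53515 / 86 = -622.27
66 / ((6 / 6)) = 66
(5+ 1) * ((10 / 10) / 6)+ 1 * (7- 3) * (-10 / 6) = -17 / 3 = -5.67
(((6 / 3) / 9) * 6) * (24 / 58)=0.55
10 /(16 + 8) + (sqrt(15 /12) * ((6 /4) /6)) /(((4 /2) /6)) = 1.26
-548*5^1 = -2740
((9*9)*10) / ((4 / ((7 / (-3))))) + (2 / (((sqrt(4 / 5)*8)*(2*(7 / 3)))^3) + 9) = -927 / 2 + 135*sqrt(5) / 5619712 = -463.50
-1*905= -905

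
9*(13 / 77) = 117 / 77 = 1.52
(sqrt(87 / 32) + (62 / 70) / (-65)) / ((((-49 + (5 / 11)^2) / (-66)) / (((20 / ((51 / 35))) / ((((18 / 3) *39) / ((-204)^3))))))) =190790864 / 20787 - 134630650 *sqrt(174) / 1599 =-1101453.42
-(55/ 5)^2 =-121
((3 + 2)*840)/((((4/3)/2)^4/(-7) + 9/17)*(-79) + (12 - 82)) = -40483800/1056379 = -38.32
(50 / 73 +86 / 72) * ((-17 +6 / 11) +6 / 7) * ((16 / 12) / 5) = -539249 / 68985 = -7.82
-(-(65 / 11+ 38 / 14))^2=-440896 / 5929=-74.36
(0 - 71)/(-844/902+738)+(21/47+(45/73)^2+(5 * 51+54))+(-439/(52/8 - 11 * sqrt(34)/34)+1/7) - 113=26970212339220019/219051557547648 - 9658 * sqrt(34)/2631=101.72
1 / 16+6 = 97 / 16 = 6.06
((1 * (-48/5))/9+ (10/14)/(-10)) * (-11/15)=2629/3150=0.83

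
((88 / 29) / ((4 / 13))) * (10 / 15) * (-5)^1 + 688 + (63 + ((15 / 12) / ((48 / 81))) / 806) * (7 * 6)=7407657461 / 2243904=3301.24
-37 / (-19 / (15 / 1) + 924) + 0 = -555 / 13841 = -0.04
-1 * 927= -927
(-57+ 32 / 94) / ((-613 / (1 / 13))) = 2663 / 374543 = 0.01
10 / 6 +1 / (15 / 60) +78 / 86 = 848 / 129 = 6.57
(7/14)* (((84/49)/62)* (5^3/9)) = 125/651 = 0.19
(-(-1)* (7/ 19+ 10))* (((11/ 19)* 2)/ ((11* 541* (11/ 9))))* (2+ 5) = 24822/ 2148311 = 0.01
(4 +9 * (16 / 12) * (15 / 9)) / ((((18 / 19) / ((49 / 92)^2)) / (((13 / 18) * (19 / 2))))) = 11267893 / 228528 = 49.31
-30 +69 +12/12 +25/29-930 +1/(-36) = -928289/1044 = -889.17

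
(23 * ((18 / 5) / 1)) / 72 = 23 / 20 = 1.15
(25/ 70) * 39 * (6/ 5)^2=702/ 35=20.06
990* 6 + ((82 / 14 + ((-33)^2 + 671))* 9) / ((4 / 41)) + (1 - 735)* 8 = 4563113 / 28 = 162968.32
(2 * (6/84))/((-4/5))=-5/28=-0.18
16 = 16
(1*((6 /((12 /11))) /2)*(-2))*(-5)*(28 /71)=770 /71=10.85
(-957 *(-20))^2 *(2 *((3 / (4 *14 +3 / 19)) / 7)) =3796610400 / 679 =5591473.34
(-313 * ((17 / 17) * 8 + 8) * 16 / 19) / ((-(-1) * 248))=-10016 / 589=-17.01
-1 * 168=-168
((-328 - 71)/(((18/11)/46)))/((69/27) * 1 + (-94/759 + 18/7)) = -178777137/79745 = -2241.86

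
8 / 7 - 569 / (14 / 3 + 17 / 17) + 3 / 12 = -47133 / 476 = -99.02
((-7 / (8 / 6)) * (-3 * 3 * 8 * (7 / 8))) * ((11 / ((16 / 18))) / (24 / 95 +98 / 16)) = 12442815 / 19388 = 641.78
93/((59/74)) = 6882/59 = 116.64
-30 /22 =-1.36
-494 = -494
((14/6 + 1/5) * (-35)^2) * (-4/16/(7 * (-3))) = 665/18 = 36.94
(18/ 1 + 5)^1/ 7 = 23/ 7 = 3.29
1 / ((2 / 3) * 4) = 3 / 8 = 0.38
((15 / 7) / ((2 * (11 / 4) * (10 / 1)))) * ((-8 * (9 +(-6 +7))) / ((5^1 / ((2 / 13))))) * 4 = -384 / 1001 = -0.38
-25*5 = -125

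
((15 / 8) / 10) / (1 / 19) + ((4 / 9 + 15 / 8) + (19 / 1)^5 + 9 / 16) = 22284949 / 9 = 2476105.44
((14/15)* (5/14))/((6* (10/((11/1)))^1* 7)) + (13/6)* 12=32771/1260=26.01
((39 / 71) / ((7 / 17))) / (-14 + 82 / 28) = -1326 / 11005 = -0.12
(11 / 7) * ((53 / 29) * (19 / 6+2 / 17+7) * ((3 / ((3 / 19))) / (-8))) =-11619773 / 165648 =-70.15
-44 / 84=-11 / 21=-0.52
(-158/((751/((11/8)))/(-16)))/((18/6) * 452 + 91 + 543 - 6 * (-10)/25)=8690/3740731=0.00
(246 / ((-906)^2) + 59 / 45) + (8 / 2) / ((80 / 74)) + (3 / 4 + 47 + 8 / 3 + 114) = 695363327 / 4104180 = 169.43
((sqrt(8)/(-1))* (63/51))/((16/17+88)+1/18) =-756* sqrt(2)/27233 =-0.04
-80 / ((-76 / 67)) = 1340 / 19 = 70.53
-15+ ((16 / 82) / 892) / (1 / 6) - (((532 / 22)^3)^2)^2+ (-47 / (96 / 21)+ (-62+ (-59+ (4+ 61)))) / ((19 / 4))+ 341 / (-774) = -67487433463487310760999742222210458153 / 1687934129739134698872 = -39982267242808400.91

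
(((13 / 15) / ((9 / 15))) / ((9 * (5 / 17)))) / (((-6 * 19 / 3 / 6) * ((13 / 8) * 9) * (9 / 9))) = -136 / 23085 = -0.01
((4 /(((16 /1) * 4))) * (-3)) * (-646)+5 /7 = 6823 /56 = 121.84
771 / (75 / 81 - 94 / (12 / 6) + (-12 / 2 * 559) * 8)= -20817 / 725708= -0.03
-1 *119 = -119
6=6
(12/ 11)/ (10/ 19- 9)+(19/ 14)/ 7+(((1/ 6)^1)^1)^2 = 41467/ 446292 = 0.09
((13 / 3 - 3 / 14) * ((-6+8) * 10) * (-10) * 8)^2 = 19154560000 / 441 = 43434376.42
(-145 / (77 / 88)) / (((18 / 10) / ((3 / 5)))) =-1160 / 21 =-55.24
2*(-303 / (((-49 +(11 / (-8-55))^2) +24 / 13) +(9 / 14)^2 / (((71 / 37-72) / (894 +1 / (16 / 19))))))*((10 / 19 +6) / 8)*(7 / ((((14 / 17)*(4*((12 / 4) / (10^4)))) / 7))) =3987925017869520000 / 8525314939529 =467774.51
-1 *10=-10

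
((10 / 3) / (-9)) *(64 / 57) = -640 / 1539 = -0.42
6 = 6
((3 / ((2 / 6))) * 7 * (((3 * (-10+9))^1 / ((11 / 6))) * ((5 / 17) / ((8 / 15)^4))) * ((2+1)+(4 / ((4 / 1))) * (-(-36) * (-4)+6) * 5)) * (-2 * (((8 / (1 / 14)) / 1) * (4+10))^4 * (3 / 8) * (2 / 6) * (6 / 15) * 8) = -232819367253822720000 / 187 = -1245023354298517219.25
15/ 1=15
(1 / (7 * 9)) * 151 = 151 / 63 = 2.40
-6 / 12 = -1 / 2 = -0.50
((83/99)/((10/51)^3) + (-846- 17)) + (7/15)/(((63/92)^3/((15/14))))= -2063521640161/2750517000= -750.23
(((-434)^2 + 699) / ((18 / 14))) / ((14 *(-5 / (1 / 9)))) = -37811 / 162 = -233.40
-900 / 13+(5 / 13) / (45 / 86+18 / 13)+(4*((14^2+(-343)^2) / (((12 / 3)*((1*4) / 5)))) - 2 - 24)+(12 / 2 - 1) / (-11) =147210.77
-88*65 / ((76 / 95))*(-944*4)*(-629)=-16981993600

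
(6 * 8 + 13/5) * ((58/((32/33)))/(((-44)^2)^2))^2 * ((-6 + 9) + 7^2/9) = 367517/3377484267520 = 0.00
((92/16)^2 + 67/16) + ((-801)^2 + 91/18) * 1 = 23099159/36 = 641643.31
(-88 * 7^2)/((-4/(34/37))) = 36652/37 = 990.59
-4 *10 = -40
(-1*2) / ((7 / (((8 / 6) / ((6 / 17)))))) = -68 / 63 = -1.08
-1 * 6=-6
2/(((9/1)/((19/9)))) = 38/81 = 0.47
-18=-18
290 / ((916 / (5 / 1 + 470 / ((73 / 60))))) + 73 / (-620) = 1282776409 / 10364540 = 123.77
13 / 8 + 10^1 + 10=173 / 8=21.62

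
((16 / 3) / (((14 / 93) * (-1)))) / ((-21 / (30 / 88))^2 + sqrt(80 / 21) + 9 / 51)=-509955660600 / 54621079927549 + 179180000 * sqrt(105) / 382347559492843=-0.01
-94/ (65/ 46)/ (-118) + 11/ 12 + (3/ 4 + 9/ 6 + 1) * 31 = 1176161/ 11505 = 102.23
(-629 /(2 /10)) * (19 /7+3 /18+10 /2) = -1040995 /42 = -24785.60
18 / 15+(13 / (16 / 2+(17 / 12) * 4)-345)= -70284 / 205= -342.85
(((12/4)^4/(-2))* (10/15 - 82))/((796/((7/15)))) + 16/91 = 381553/181090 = 2.11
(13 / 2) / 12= 13 / 24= 0.54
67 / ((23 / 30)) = 87.39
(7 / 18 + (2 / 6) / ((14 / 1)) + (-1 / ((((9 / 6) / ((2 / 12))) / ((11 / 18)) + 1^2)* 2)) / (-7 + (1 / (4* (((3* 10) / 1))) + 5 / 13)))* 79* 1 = 336837514 / 10212363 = 32.98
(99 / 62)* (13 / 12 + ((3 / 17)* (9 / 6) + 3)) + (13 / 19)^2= 11279335 / 1521976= 7.41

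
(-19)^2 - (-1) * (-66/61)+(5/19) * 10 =420195/1159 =362.55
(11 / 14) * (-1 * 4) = -22 / 7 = -3.14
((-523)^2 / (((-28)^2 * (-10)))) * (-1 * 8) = 273529 / 980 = 279.11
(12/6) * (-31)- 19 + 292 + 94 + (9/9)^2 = 306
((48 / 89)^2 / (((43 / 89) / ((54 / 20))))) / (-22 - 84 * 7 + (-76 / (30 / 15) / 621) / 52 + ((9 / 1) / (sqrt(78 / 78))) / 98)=-12304027008 / 4616626957445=-0.00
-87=-87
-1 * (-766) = 766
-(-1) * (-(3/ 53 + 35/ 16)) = -1903/ 848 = -2.24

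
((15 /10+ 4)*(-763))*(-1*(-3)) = -25179 /2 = -12589.50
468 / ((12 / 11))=429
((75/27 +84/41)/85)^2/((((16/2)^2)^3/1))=3171961/257887626854400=0.00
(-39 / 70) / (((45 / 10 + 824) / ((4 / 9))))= -52 / 173985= -0.00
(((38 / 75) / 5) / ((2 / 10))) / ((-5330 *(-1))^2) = 0.00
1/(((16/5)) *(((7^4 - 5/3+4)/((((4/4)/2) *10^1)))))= 15/23072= 0.00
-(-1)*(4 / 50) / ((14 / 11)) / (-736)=-11 / 128800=-0.00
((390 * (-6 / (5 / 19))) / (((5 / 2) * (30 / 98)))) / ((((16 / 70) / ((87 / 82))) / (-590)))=1304618679 / 41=31819967.78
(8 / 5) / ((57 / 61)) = 488 / 285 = 1.71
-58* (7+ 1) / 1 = -464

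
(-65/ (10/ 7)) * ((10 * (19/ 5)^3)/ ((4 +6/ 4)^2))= -2496676/ 3025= -825.35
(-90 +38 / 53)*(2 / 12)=-2366 / 159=-14.88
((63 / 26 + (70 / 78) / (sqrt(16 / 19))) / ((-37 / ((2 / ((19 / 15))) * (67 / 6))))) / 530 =-4221 / 1937468 -2345 * sqrt(19) / 11624808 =-0.00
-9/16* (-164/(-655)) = -369/2620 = -0.14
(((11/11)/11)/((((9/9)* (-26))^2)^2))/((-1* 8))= -1/40213888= -0.00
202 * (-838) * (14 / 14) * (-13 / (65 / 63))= 10664388 / 5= 2132877.60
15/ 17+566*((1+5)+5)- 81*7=96218/ 17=5659.88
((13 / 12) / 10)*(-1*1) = -0.11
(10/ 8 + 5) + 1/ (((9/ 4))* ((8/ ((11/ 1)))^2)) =1021/ 144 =7.09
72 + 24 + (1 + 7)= 104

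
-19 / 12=-1.58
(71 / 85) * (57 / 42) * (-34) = -1349 / 35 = -38.54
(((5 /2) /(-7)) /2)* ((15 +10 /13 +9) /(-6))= 115 /156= 0.74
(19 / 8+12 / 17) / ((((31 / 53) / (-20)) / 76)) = -4219330 / 527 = -8006.32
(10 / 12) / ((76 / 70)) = 175 / 228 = 0.77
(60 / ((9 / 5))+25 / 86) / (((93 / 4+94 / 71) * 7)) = 1231850 / 6302037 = 0.20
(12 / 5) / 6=2 / 5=0.40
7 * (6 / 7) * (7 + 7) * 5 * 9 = 3780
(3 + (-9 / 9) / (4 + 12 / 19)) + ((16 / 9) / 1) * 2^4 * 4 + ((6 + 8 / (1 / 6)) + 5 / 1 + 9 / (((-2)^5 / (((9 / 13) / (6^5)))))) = 231370847 / 1317888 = 175.56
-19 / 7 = -2.71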